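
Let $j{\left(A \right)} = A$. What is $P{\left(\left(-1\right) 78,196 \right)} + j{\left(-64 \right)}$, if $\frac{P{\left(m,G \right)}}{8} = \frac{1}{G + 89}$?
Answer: $- \frac{18232}{285} \approx -63.972$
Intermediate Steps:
$P{\left(m,G \right)} = \frac{8}{89 + G}$ ($P{\left(m,G \right)} = \frac{8}{G + 89} = \frac{8}{89 + G}$)
$P{\left(\left(-1\right) 78,196 \right)} + j{\left(-64 \right)} = \frac{8}{89 + 196} - 64 = \frac{8}{285} - 64 = - \frac{18232}{285}$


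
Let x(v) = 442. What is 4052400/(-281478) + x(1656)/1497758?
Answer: -505782508827/35132160527 ≈ -14.397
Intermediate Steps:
4052400/(-281478) + x(1656)/1497758 = 4052400/(-281478) + 442/1497758 = 4052400*(-1/281478) + 442*(1/1497758) = -675400/46913 + 221/748879 = -505782508827/35132160527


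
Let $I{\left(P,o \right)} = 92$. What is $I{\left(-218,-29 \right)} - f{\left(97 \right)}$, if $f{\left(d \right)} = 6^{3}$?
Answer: $-124$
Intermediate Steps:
$f{\left(d \right)} = 216$
$I{\left(-218,-29 \right)} - f{\left(97 \right)} = 92 - 216 = -124$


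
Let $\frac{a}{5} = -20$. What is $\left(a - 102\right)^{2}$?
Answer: $40804$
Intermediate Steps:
$a = -100$ ($a = 5 \left(-20\right) = -100$)
$\left(a - 102\right)^{2} = \left(-100 - 102\right)^{2} = \left(-202\right)^{2} = 40804$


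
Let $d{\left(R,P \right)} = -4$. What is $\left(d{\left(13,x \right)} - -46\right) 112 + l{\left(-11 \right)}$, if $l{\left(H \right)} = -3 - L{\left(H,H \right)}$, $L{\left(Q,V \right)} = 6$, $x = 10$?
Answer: $4695$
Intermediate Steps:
$l{\left(H \right)} = -9$ ($l{\left(H \right)} = -3 - 6 = -9$)
$\left(d{\left(13,x \right)} - -46\right) 112 + l{\left(-11 \right)} = \left(-4 - -46\right) 112 - 9 = \left(-4 + 46\right) 112 - 9 = 42 \cdot 112 - 9 = 4704 - 9 = 4695$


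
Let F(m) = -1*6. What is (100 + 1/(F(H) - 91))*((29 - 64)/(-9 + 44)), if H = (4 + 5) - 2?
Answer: -9699/97 ≈ -99.990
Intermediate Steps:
H = 7 (H = 9 - 2 = 7)
F(m) = -6
(100 + 1/(F(H) - 91))*((29 - 64)/(-9 + 44)) = (100 + 1/(-6 - 91))*((29 - 64)/(-9 + 44)) = (100 + 1/(-97))*(-35/35) = (100 - 1/97)*(-35*1/35) = (9699/97)*(-1) = -9699/97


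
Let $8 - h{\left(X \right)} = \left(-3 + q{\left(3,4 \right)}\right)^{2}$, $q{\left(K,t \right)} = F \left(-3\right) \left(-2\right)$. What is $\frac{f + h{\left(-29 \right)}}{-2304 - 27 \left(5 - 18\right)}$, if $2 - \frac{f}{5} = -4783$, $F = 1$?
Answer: $- \frac{23924}{1953} \approx -12.25$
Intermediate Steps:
$f = 23925$ ($f = 10 - -23915 = 10 + 23915 = 23925$)
$q{\left(K,t \right)} = 6$ ($q{\left(K,t \right)} = 1 \left(-3\right) \left(-2\right) = \left(-3\right) \left(-2\right) = 6$)
$h{\left(X \right)} = -1$ ($h{\left(X \right)} = 8 - \left(-3 + 6\right)^{2} = 8 - 3^{2} = 8 - 9 = -1$)
$\frac{f + h{\left(-29 \right)}}{-2304 - 27 \left(5 - 18\right)} = \frac{23925 - 1}{-2304 - 27 \left(5 - 18\right)} = \frac{23924}{-2304 - -351} = \frac{23924}{-2304 + 351} = \frac{23924}{-1953} = 23924 \left(- \frac{1}{1953}\right) = - \frac{23924}{1953}$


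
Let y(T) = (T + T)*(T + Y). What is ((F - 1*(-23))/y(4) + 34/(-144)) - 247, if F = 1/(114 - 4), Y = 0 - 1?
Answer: -1950517/7920 ≈ -246.28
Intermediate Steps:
Y = -1
F = 1/110 ≈ 0.0090909
y(T) = 2*T*(-1 + T) (y(T) = (T + T)*(T - 1) = (2*T)*(-1 + T) = 2*T*(-1 + T))
((F - 1*(-23))/y(4) + 34/(-144)) - 247 = ((1/110 - 1*(-23))/((2*4*(-1 + 4))) + 34/(-144)) - 247 = ((1/110 + 23)/((2*4*3)) + 34*(-1/144)) - 247 = ((2531/110)/24 - 17/72) - 247 = ((2531/110)*(1/24) - 17/72) - 247 = (2531/2640 - 17/72) - 247 = 5723/7920 - 247 = -1950517/7920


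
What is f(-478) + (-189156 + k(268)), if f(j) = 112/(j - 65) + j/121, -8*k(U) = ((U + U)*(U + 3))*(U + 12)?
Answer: -346459813654/65703 ≈ -5.2731e+6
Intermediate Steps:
k(U) = -U*(3 + U)*(12 + U)/4 (k(U) = -(U + U)*(U + 3)*(U + 12)/8 = -(2*U)*(3 + U)*(12 + U)/8 = -2*U*(3 + U)*(12 + U)/8 = -U*(3 + U)*(12 + U)/4)
f(j) = 112/(-65 + j) + j/121 (f(j) = 112/(-65 + j) + j*(1/121) = 112/(-65 + j) + j/121)
f(-478) + (-189156 + k(268)) = (13552 + (-478)² - 65*(-478))/(121*(-65 - 478)) + (-189156 - ¼*268*(36 + 268² + 15*268)) = (1/121)*(13552 + 228484 + 31070)/(-543) + (-189156 - ¼*268*(36 + 71824 + 4020)) = (1/121)*(-1/543)*273106 + (-189156 - ¼*268*75880) = -273106/65703 + (-189156 - 5083960) = -273106/65703 - 5273116 = -346459813654/65703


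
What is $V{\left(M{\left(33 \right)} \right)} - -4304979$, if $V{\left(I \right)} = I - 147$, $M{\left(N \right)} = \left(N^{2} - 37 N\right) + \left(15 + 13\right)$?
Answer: $4304728$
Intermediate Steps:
$M{\left(N \right)} = 28 + N^{2} - 37 N$ ($M{\left(N \right)} = \left(N^{2} - 37 N\right) + 28 = 28 + N^{2} - 37 N$)
$V{\left(I \right)} = -147 + I$ ($V{\left(I \right)} = I - 147 = -147 + I$)
$V{\left(M{\left(33 \right)} \right)} - -4304979 = \left(-147 + \left(28 + 33^{2} - 1221\right)\right) - -4304979 = \left(-147 + \left(28 + 1089 - 1221\right)\right) + 4304979 = \left(-147 - 104\right) + 4304979 = -251 + 4304979 = 4304728$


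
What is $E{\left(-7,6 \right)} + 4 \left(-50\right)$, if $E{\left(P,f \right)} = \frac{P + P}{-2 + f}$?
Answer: $- \frac{407}{2} \approx -203.5$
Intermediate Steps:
$E{\left(P,f \right)} = \frac{2 P}{-2 + f}$
$E{\left(-7,6 \right)} + 4 \left(-50\right) = 2 \left(-7\right) \frac{1}{-2 + 6} + 4 \left(-50\right) = 2 \left(-7\right) \frac{1}{4} - 200 = - \frac{7}{2} - 200 = - \frac{407}{2}$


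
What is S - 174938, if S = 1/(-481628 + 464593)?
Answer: -2980068831/17035 ≈ -1.7494e+5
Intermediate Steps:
S = -1/17035 (S = 1/(-17035) = -1/17035 ≈ -5.8703e-5)
S - 174938 = -1/17035 - 174938 = -2980068831/17035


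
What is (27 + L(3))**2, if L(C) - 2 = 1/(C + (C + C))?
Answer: 68644/81 ≈ 847.46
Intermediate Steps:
L(C) = 2 + 1/(3*C) (L(C) = 2 + 1/(C + (C + C)) = 2 + 1/(C + 2*C) = 2 + 1/(3*C))
(27 + L(3))**2 = (27 + (2 + (1/3)/3))**2 = (27 + (2 + (1/3)*(1/3)))**2 = (27 + (2 + 1/9))**2 = (27 + 19/9)**2 = (262/9)**2 = 68644/81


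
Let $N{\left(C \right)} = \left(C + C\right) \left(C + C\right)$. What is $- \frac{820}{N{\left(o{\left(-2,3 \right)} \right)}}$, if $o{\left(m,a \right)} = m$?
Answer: $- \frac{205}{4} \approx -51.25$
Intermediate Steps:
$N{\left(C \right)} = 4 C^{2}$ ($N{\left(C \right)} = 2 C 2 C = 4 C^{2}$)
$- \frac{820}{N{\left(o{\left(-2,3 \right)} \right)}} = - \frac{820}{4 \left(-2\right)^{2}} = - \frac{820}{4 \cdot 4} = - \frac{820}{16} = \left(-820\right) \frac{1}{16} = - \frac{205}{4}$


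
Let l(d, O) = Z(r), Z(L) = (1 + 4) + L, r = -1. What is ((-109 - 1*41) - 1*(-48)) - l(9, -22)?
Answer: -106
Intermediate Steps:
Z(L) = 5 + L
l(d, O) = 4 (l(d, O) = 5 - 1 = 4)
((-109 - 1*41) - 1*(-48)) - l(9, -22) = ((-109 - 1*41) - 1*(-48)) - 1*4 = ((-109 - 41) + 48) - 4 = (-150 + 48) - 4 = -102 - 4 = -106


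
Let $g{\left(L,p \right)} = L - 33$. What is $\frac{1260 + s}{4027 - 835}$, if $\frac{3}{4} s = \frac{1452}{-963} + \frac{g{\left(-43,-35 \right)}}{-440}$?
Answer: $\frac{33320809}{84532140} \approx 0.39418$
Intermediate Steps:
$g{\left(L,p \right)} = -33 + L$
$s = - \frac{94282}{52965}$ ($s = \frac{4 \left(\frac{1452}{-963} + \frac{-33 - 43}{-440}\right)}{3} = \frac{4 \left(1452 \left(- \frac{1}{963}\right) - - \frac{19}{110}\right)}{3} = \frac{4 \left(- \frac{484}{321} + \frac{19}{110}\right)}{3} = \frac{4}{3} \left(- \frac{47141}{35310}\right) = - \frac{94282}{52965} \approx -1.7801$)
$\frac{1260 + s}{4027 - 835} = \frac{1260 - \frac{94282}{52965}}{4027 - 835} = \frac{66641618}{52965 \cdot 3192} = \frac{66641618}{52965} \cdot \frac{1}{3192} = \frac{33320809}{84532140}$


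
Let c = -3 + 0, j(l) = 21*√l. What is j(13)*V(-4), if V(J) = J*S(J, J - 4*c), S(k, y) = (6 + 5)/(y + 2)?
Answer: -462*√13/5 ≈ -333.15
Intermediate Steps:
c = -3
S(k, y) = 11/(2 + y)
V(J) = 11*J/(14 + J) (V(J) = J*(11/(2 + (J - 4*(-3)))) = J*(11/(2 + (J + 12))) = J*(11/(2 + (12 + J))) = J*(11/(14 + J)) = 11*J/(14 + J))
j(13)*V(-4) = (21*√13)*(11*(-4)/(14 - 4)) = (21*√13)*(11*(-4)/10) = (21*√13)*(11*(-4)*(⅒)) = (21*√13)*(-22/5) = -462*√13/5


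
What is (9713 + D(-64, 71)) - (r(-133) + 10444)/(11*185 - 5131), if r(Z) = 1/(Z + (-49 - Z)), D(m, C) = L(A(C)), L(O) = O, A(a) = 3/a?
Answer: 34885119103/3590328 ≈ 9716.4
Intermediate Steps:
D(m, C) = 3/C
r(Z) = -1/49 (r(Z) = 1/(-49) = -1/49)
(9713 + D(-64, 71)) - (r(-133) + 10444)/(11*185 - 5131) = (9713 + 3/71) - (-1/49 + 10444)/(11*185 - 5131) = (9713 + 3*(1/71)) - 511755/(49*(2035 - 5131)) = (9713 + 3/71) - 511755/(49*(-3096)) = 689626/71 - 511755*(-1)/(49*3096) = 689626/71 - 1*(-170585/50568) = 689626/71 + 170585/50568 = 34885119103/3590328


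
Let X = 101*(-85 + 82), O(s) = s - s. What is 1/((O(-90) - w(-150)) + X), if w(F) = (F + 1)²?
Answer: -1/22504 ≈ -4.4437e-5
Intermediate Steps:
w(F) = (1 + F)²
O(s) = 0
X = -303 (X = 101*(-3) = -303)
1/((O(-90) - w(-150)) + X) = 1/((0 - (1 - 150)²) - 303) = 1/((0 - 1*(-149)²) - 303) = 1/((0 - 1*22201) - 303) = 1/((0 - 22201) - 303) = 1/(-22201 - 303) = 1/(-22504) = -1/22504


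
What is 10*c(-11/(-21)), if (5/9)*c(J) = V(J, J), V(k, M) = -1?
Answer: -18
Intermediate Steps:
c(J) = -9/5 (c(J) = (9/5)*(-1) = -9/5)
10*c(-11/(-21)) = 10*(-9/5) = -18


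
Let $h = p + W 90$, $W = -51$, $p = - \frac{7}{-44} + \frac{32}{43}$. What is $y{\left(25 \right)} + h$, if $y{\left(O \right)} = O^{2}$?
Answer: $- \frac{7500071}{1892} \approx -3964.1$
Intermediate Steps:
$p = \frac{1709}{1892}$ ($p = \left(-7\right) \left(- \frac{1}{44}\right) + 32 \cdot \frac{1}{43} = \frac{7}{44} + \frac{32}{43} = \frac{1709}{1892} \approx 0.90328$)
$h = - \frac{8682571}{1892}$ ($h = \frac{1709}{1892} - 4590 = - \frac{8682571}{1892} \approx -4589.1$)
$y{\left(25 \right)} + h = 25^{2} - \frac{8682571}{1892} = 625 - \frac{8682571}{1892} = - \frac{7500071}{1892}$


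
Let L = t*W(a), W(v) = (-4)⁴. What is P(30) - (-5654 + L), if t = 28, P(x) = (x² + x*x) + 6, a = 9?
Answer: 292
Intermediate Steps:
P(x) = 6 + 2*x² (P(x) = (x² + x²) + 6 = 2*x² + 6 = 6 + 2*x²)
W(v) = 256
L = 7168 (L = 28*256 = 7168)
P(30) - (-5654 + L) = (6 + 2*30²) - (-5654 + 7168) = (6 + 2*900) - 1*1514 = (6 + 1800) - 1514 = 1806 - 1514 = 292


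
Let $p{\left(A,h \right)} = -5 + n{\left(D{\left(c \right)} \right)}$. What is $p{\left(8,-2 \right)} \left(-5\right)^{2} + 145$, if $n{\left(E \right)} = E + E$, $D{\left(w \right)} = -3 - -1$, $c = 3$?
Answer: $-80$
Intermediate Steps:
$D{\left(w \right)} = -2$ ($D{\left(w \right)} = -3 + 1 = -2$)
$n{\left(E \right)} = 2 E$
$p{\left(A,h \right)} = -9$ ($p{\left(A,h \right)} = -5 + 2 \left(-2\right) = -5 - 4 = -9$)
$p{\left(8,-2 \right)} \left(-5\right)^{2} + 145 = - 9 \left(-5\right)^{2} + 145 = \left(-9\right) 25 + 145 = -225 + 145 = -80$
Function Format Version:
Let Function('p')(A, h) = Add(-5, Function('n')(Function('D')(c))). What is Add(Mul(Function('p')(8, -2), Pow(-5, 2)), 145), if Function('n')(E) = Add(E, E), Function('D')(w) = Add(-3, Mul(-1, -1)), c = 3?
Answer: -80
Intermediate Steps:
Function('D')(w) = -2 (Function('D')(w) = Add(-3, 1) = -2)
Function('n')(E) = Mul(2, E)
Function('p')(A, h) = -9 (Function('p')(A, h) = Add(-5, Mul(2, -2)) = Add(-5, -4) = -9)
Add(Mul(Function('p')(8, -2), Pow(-5, 2)), 145) = Add(Mul(-9, Pow(-5, 2)), 145) = Add(Mul(-9, 25), 145) = Add(-225, 145) = -80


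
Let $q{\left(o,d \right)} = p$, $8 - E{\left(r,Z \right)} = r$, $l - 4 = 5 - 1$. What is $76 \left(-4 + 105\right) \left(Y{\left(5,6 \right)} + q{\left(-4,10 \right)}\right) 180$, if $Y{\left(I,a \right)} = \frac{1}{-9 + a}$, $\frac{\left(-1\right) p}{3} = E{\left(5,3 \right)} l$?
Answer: $-99941520$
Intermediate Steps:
$l = 8$ ($l = 4 + \left(5 - 1\right) = 4 + 4 = 8$)
$E{\left(r,Z \right)} = 8 - r$
$p = -72$ ($p = - 3 \left(8 - 5\right) 8 = - 3 \cdot 3 \cdot 8 = \left(-3\right) 24 = -72$)
$q{\left(o,d \right)} = -72$
$76 \left(-4 + 105\right) \left(Y{\left(5,6 \right)} + q{\left(-4,10 \right)}\right) 180 = 76 \left(-4 + 105\right) \left(\frac{1}{-9 + 6} - 72\right) 180 = 76 \cdot 101 \left(\frac{1}{-3} - 72\right) 180 = 76 \cdot 101 \left(- \frac{1}{3} - 72\right) 180 = 76 \cdot 101 \left(- \frac{217}{3}\right) 180 = 76 \left(- \frac{21917}{3}\right) 180 = \left(- \frac{1665692}{3}\right) 180 = -99941520$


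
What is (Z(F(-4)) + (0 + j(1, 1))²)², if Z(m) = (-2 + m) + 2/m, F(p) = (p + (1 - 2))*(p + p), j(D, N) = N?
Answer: 609961/400 ≈ 1524.9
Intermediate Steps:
F(p) = 2*p*(-1 + p) (F(p) = (p - 1)*(2*p) = (-1 + p)*(2*p) = 2*p*(-1 + p))
Z(m) = -2 + m + 2/m
(Z(F(-4)) + (0 + j(1, 1))²)² = ((-2 + 2*(-4)*(-1 - 4) + 2/((2*(-4)*(-1 - 4)))) + (0 + 1)²)² = ((-2 + 2*(-4)*(-5) + 2/((2*(-4)*(-5)))) + 1²)² = ((-2 + 40 + 2/40) + 1)² = ((-2 + 40 + 2*(1/40)) + 1)² = ((-2 + 40 + 1/20) + 1)² = (761/20 + 1)² = (781/20)² = 609961/400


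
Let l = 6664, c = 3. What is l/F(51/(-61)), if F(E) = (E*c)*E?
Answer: 1458632/459 ≈ 3177.8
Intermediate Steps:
F(E) = 3*E**2 (F(E) = (E*3)*E = (3*E)*E = 3*E**2)
l/F(51/(-61)) = 6664/((3*(51/(-61))**2)) = 6664/((3*(51*(-1/61))**2)) = 6664/((3*(-51/61)**2)) = 6664/((3*(2601/3721))) = 6664/(7803/3721) = 6664*(3721/7803) = 1458632/459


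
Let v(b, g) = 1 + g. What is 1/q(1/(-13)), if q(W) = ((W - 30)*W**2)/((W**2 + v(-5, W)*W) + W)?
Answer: 312/391 ≈ 0.79795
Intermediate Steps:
q(W) = W**2*(-30 + W)/(W + W**2 + W*(1 + W)) (q(W) = ((W - 30)*W**2)/((W**2 + (1 + W)*W) + W) = ((-30 + W)*W**2)/((W**2 + W*(1 + W)) + W) = (W**2*(-30 + W))/(W + W**2 + W*(1 + W)) = W**2*(-30 + W)/(W + W**2 + W*(1 + W)))
1/q(1/(-13)) = 1/((1/2)*(-30 + 1/(-13))/(-13*(1 + 1/(-13)))) = 1/((1/2)*(-1/13)*(-30 - 1/13)/(1 - 1/13)) = 1/((1/2)*(-1/13)*(-391/13)/(12/13)) = 1/((1/2)*(-1/13)*(13/12)*(-391/13)) = 1/(391/312) = 312/391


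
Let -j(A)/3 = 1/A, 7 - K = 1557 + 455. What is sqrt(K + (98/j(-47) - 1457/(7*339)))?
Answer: 2*I*sqrt(73561418)/791 ≈ 21.686*I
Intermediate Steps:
K = -2005 (K = 7 - (1557 + 455) = 7 - 1*2012 = 7 - 2012 = -2005)
j(A) = -3/A
sqrt(K + (98/j(-47) - 1457/(7*339))) = sqrt(-2005 + (98/((-3/(-47))) - 1457/(7*339))) = sqrt(-2005 + (98/((-3*(-1/47))) - 1457/2373)) = sqrt(-2005 + (98/(3/47) - 1457*1/2373)) = sqrt(-2005 + (98*(47/3) - 1457/2373)) = sqrt(-2005 + (4606/3 - 1457/2373)) = sqrt(-2005 + 1213963/791) = sqrt(-371992/791) = 2*I*sqrt(73561418)/791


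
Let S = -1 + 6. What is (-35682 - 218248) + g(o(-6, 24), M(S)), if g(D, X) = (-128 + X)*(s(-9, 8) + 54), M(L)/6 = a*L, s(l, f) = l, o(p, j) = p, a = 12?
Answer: -243490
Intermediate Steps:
S = 5
M(L) = 72*L (M(L) = 6*(12*L) = 72*L)
g(D, X) = -5760 + 45*X (g(D, X) = (-128 + X)*(-9 + 54) = (-128 + X)*45 = -5760 + 45*X)
(-35682 - 218248) + g(o(-6, 24), M(S)) = (-35682 - 218248) + (-5760 + 45*(72*5)) = -253930 + (-5760 + 45*360) = -253930 + (-5760 + 16200) = -253930 + 10440 = -243490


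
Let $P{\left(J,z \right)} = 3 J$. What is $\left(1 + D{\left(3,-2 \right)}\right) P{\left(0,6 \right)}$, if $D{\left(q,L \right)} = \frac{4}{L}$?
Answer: $0$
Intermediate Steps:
$\left(1 + D{\left(3,-2 \right)}\right) P{\left(0,6 \right)} = \left(1 + \frac{4}{-2}\right) 3 \cdot 0 = \left(1 + 4 \left(- \frac{1}{2}\right)\right) 0 = \left(1 - 2\right) 0 = \left(-1\right) 0 = 0$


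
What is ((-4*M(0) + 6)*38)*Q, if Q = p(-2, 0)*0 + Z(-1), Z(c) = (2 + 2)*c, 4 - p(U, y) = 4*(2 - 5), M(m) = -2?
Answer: -2128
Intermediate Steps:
p(U, y) = 16 (p(U, y) = 4 - 4*(2 - 5) = 4 - 4*(-3) = 4 - 1*(-12) = 4 + 12 = 16)
Z(c) = 4*c
Q = -4 (Q = 16*0 + 4*(-1) = 0 - 4 = -4)
((-4*M(0) + 6)*38)*Q = ((-4*(-2) + 6)*38)*(-4) = ((8 + 6)*38)*(-4) = (14*38)*(-4) = 532*(-4) = -2128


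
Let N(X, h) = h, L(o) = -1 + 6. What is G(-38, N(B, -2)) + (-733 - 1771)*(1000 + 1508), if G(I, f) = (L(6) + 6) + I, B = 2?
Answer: -6280059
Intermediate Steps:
L(o) = 5
G(I, f) = 11 + I (G(I, f) = (5 + 6) + I = 11 + I)
G(-38, N(B, -2)) + (-733 - 1771)*(1000 + 1508) = (11 - 38) + (-733 - 1771)*(1000 + 1508) = -27 - 2504*2508 = -27 - 6280032 = -6280059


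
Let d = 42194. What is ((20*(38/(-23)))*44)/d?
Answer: -16720/485231 ≈ -0.034458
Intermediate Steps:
((20*(38/(-23)))*44)/d = ((20*(38/(-23)))*44)/42194 = ((20*(38*(-1/23)))*44)*(1/42194) = ((20*(-38/23))*44)*(1/42194) = -760/23*44*(1/42194) = -33440/23*1/42194 = -16720/485231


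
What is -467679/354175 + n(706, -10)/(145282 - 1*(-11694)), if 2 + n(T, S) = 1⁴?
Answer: -73414732879/55596974800 ≈ -1.3205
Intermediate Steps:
n(T, S) = -1 (n(T, S) = -2 + 1⁴ = -2 + 1 = -1)
-467679/354175 + n(706, -10)/(145282 - 1*(-11694)) = -467679/354175 - 1/(145282 - 1*(-11694)) = -467679*1/354175 - 1/(145282 + 11694) = -467679/354175 - 1/156976 = -73414732879/55596974800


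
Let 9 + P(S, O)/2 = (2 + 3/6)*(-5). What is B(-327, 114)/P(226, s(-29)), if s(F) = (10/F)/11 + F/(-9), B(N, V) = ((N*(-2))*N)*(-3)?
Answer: -641574/43 ≈ -14920.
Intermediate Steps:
B(N, V) = 6*N**2 (B(N, V) = ((-2*N)*N)*(-3) = -2*N**2*(-3) = 6*N**2)
s(F) = -F/9 + 10/(11*F) (s(F) = (10/F)*(1/11) + F*(-1/9) = 10/(11*F) - F/9 = -F/9 + 10/(11*F))
P(S, O) = -43 (P(S, O) = -18 + 2*((2 + 3/6)*(-5)) = -18 + 2*((2 + 3*(1/6))*(-5)) = -18 + 2*((2 + 1/2)*(-5)) = -18 + 2*((5/2)*(-5)) = -18 + 2*(-25/2) = -18 - 25 = -43)
B(-327, 114)/P(226, s(-29)) = (6*(-327)**2)/(-43) = (6*106929)*(-1/43) = 641574*(-1/43) = -641574/43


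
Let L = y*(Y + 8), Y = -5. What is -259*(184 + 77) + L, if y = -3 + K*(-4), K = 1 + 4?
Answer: -67668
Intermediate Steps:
K = 5
y = -23 (y = -3 + 5*(-4) = -3 - 20 = -23)
L = -69 (L = -23*(-5 + 8) = -23*3 = -69)
-259*(184 + 77) + L = -259*(184 + 77) - 69 = -259*261 - 69 = -67599 - 69 = -67668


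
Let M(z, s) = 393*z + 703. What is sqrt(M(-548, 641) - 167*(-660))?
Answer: I*sqrt(104441) ≈ 323.17*I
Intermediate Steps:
M(z, s) = 703 + 393*z
sqrt(M(-548, 641) - 167*(-660)) = sqrt((703 + 393*(-548)) - 167*(-660)) = sqrt((703 - 215364) + 110220) = sqrt(-214661 + 110220) = sqrt(-104441) = I*sqrt(104441)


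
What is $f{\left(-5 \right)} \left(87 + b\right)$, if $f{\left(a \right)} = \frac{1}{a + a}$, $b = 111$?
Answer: $- \frac{99}{5} \approx -19.8$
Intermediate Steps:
$f{\left(a \right)} = \frac{1}{2 a}$
$f{\left(-5 \right)} \left(87 + b\right) = \frac{1}{2 \left(-5\right)} \left(87 + 111\right) = \frac{1}{2} \left(- \frac{1}{5}\right) 198 = \left(- \frac{1}{10}\right) 198 = - \frac{99}{5}$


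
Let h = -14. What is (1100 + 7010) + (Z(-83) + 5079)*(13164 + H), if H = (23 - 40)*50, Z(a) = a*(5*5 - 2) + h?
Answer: 38871094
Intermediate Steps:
Z(a) = -14 + 23*a (Z(a) = a*(5*5 - 2) - 14 = a*(25 - 2) - 14 = a*23 - 14 = 23*a - 14 = -14 + 23*a)
H = -850 (H = -17*50 = -850)
(1100 + 7010) + (Z(-83) + 5079)*(13164 + H) = (1100 + 7010) + ((-14 + 23*(-83)) + 5079)*(13164 - 850) = 8110 + ((-14 - 1909) + 5079)*12314 = 8110 + (-1923 + 5079)*12314 = 8110 + 3156*12314 = 8110 + 38862984 = 38871094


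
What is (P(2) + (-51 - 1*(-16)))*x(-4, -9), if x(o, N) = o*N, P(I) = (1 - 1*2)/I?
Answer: -1278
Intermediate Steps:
P(I) = -1/I (P(I) = (1 - 2)/I = -1/I)
x(o, N) = N*o
(P(2) + (-51 - 1*(-16)))*x(-4, -9) = (-1/2 + (-51 - 1*(-16)))*(-9*(-4)) = (-1*½ + (-51 + 16))*36 = (-½ - 35)*36 = -71/2*36 = -1278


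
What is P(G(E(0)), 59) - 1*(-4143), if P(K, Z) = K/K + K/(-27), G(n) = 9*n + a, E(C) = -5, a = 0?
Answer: 12437/3 ≈ 4145.7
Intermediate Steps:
G(n) = 9*n (G(n) = 9*n + 0 = 9*n)
P(K, Z) = 1 - K/27 (P(K, Z) = 1 + K*(-1/27) = 1 - K/27)
P(G(E(0)), 59) - 1*(-4143) = (1 - (-5)/3) - 1*(-4143) = (1 - 1/27*(-45)) + 4143 = (1 + 5/3) + 4143 = 8/3 + 4143 = 12437/3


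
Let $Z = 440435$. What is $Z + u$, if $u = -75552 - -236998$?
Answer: $601881$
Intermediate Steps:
$u = 161446$ ($u = -75552 + 236998 = 161446$)
$Z + u = 440435 + 161446 = 601881$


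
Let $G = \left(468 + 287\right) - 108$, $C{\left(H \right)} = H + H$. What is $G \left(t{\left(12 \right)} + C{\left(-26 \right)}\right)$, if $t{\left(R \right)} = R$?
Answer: $-25880$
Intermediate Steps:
$C{\left(H \right)} = 2 H$
$G = 647$ ($G = 755 - 108 = 647$)
$G \left(t{\left(12 \right)} + C{\left(-26 \right)}\right) = 647 \left(12 + 2 \left(-26\right)\right) = 647 \left(12 - 52\right) = 647 \left(-40\right) = -25880$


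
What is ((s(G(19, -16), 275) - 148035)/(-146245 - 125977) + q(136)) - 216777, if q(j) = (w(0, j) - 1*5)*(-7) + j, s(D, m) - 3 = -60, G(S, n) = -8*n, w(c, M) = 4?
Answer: -29486196328/136111 ≈ -2.1663e+5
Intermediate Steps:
s(D, m) = -57 (s(D, m) = 3 - 60 = -57)
q(j) = 7 + j (q(j) = (4 - 1*5)*(-7) + j = (4 - 5)*(-7) + j = -1*(-7) + j = 7 + j)
((s(G(19, -16), 275) - 148035)/(-146245 - 125977) + q(136)) - 216777 = ((-57 - 148035)/(-146245 - 125977) + (7 + 136)) - 216777 = (-148092/(-272222) + 143) - 216777 = (-148092*(-1/272222) + 143) - 216777 = (74046/136111 + 143) - 216777 = 19537919/136111 - 216777 = -29486196328/136111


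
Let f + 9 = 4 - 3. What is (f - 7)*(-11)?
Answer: 165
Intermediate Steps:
f = -8 (f = -9 + (4 - 3) = -9 + 1 = -8)
(f - 7)*(-11) = (-8 - 7)*(-11) = -15*(-11) = 165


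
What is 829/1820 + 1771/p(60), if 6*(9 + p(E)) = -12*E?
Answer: -3116279/234780 ≈ -13.273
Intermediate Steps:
p(E) = -9 - 2*E (p(E) = -9 + (-12*E)/6 = -9 - 2*E)
829/1820 + 1771/p(60) = 829/1820 + 1771/(-9 - 2*60) = 829*(1/1820) + 1771/(-9 - 120) = 829/1820 + 1771/(-129) = 829/1820 + 1771*(-1/129) = 829/1820 - 1771/129 = -3116279/234780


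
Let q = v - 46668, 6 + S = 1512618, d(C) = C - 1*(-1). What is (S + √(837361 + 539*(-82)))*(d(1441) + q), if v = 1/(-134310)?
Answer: -1531344202386222/22385 - 42520128427*√16187/134310 ≈ -6.8450e+10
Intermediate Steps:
v = -1/134310 ≈ -7.4455e-6
d(C) = 1 + C (d(C) = C + 1 = 1 + C)
S = 1512612 (S = -6 + 1512618 = 1512612)
q = -6267979081/134310 (q = -1/134310 - 46668 = -6267979081/134310 ≈ -46668.)
(S + √(837361 + 539*(-82)))*(d(1441) + q) = (1512612 + √(837361 + 539*(-82)))*((1 + 1441) - 6267979081/134310) = (1512612 + √(837361 - 44198))*(1442 - 6267979081/134310) = (1512612 + √793163)*(-6074304061/134310) = (1512612 + 7*√16187)*(-6074304061/134310) = -1531344202386222/22385 - 42520128427*√16187/134310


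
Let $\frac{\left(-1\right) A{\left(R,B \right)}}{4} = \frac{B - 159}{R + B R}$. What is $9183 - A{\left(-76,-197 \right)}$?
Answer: $\frac{8549284}{931} \approx 9182.9$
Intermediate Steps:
$A{\left(R,B \right)} = - \frac{4 \left(-159 + B\right)}{R + B R}$ ($A{\left(R,B \right)} = - 4 \frac{B - 159}{R + B R} = - 4 \frac{-159 + B}{R + B R} = - \frac{4 \left(-159 + B\right)}{R + B R}$)
$9183 - A{\left(-76,-197 \right)} = 9183 - \frac{4 \left(159 - -197\right)}{\left(-76\right) \left(1 - 197\right)} = 9183 - 4 \left(- \frac{1}{76}\right) \frac{1}{-196} \left(159 + 197\right) = 9183 - 4 \left(- \frac{1}{76}\right) \left(- \frac{1}{196}\right) 356 = 9183 - \frac{89}{931} = \frac{8549284}{931}$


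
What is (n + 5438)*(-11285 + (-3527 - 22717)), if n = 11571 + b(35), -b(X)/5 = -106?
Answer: -658221131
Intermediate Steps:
b(X) = 530 (b(X) = -5*(-106) = 530)
n = 12101 (n = 11571 + 530 = 12101)
(n + 5438)*(-11285 + (-3527 - 22717)) = (12101 + 5438)*(-11285 + (-3527 - 22717)) = 17539*(-11285 - 26244) = 17539*(-37529) = -658221131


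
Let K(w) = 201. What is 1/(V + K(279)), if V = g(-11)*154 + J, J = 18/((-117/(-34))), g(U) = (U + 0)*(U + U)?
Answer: 13/487165 ≈ 2.6685e-5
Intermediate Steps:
g(U) = 2*U**2 (g(U) = U*(2*U) = 2*U**2)
J = 68/13 (J = 18/((-117*(-1/34))) = 18/(117/34) = 18*(34/117) = 68/13 ≈ 5.2308)
V = 484552/13 (V = (2*(-11)**2)*154 + 68/13 = (2*121)*154 + 68/13 = 242*154 + 68/13 = 37268 + 68/13 = 484552/13 ≈ 37273.)
1/(V + K(279)) = 1/(484552/13 + 201) = 1/(487165/13) = 13/487165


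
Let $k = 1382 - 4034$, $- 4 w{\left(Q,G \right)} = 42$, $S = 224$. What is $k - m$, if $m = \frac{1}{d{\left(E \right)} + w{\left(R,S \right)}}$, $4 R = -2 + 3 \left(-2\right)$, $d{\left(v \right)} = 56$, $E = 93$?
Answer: $- \frac{241334}{91} \approx -2652.0$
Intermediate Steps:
$R = -2$ ($R = \frac{-2 + 3 \left(-2\right)}{4} = \frac{-2 - 6}{4} = \frac{1}{4} \left(-8\right) = -2$)
$w{\left(Q,G \right)} = - \frac{21}{2}$ ($w{\left(Q,G \right)} = \left(- \frac{1}{4}\right) 42 = - \frac{21}{2}$)
$k = -2652$ ($k = 1382 - 4034 = -2652$)
$m = \frac{2}{91}$ ($m = \frac{1}{56 - \frac{21}{2}} = \frac{1}{\frac{91}{2}} = \frac{2}{91} \approx 0.021978$)
$k - m = -2652 - \frac{2}{91} = - \frac{241334}{91}$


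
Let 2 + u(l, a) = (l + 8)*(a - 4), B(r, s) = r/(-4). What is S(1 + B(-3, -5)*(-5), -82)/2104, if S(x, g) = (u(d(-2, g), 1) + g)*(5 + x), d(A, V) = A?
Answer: -459/4208 ≈ -0.10908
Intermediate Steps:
B(r, s) = -r/4 (B(r, s) = r*(-¼) = -r/4)
u(l, a) = -2 + (-4 + a)*(8 + l) (u(l, a) = -2 + (l + 8)*(a - 4) = -2 + (8 + l)*(-4 + a) = -2 + (-4 + a)*(8 + l))
S(x, g) = (-20 + g)*(5 + x) (S(x, g) = ((-34 - 4*(-2) + 8*1 + 1*(-2)) + g)*(5 + x) = ((-34 + 8 + 8 - 2) + g)*(5 + x) = (-20 + g)*(5 + x))
S(1 + B(-3, -5)*(-5), -82)/2104 = (-100 - 20*(1 - ¼*(-3)*(-5)) + 5*(-82) - 82*(1 - ¼*(-3)*(-5)))/2104 = (-100 - 20*(1 + (¾)*(-5)) - 410 - 82*(1 + (¾)*(-5)))*(1/2104) = (-100 - 20*(1 - 15/4) - 410 - 82*(1 - 15/4))*(1/2104) = (-100 - 20*(-11/4) - 410 - 82*(-11/4))*(1/2104) = (-100 + 55 - 410 + 451/2)*(1/2104) = -459/2*1/2104 = -459/4208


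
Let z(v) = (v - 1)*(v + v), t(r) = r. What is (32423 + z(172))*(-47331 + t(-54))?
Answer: -4323739095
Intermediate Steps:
z(v) = 2*v*(-1 + v) (z(v) = (-1 + v)*(2*v) = 2*v*(-1 + v))
(32423 + z(172))*(-47331 + t(-54)) = (32423 + 2*172*(-1 + 172))*(-47331 - 54) = (32423 + 2*172*171)*(-47385) = (32423 + 58824)*(-47385) = 91247*(-47385) = -4323739095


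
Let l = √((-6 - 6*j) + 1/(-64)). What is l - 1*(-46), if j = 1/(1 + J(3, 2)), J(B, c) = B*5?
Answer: 46 + I*√409/8 ≈ 46.0 + 2.528*I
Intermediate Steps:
J(B, c) = 5*B
j = 1/16 (j = 1/(1 + 5*3) = 1/(1 + 15) = 1/16 ≈ 0.062500)
l = I*√409/8 (l = √((-6 - 6*1/16) + 1/(-64)) = √((-6 - 3/8) - 1/64) = √(-51/8 - 1/64) = √(-409/64) = I*√409/8 ≈ 2.528*I)
l - 1*(-46) = I*√409/8 - 1*(-46) = I*√409/8 + 46 = 46 + I*√409/8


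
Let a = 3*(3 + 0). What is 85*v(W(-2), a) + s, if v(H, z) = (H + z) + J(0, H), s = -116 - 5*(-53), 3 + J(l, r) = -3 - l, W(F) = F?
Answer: 234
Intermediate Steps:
a = 9 (a = 3*3 = 9)
J(l, r) = -6 - l (J(l, r) = -3 + (-3 - l) = -6 - l)
s = 149 (s = -116 - 1*(-265) = -116 + 265 = 149)
v(H, z) = -6 + H + z (v(H, z) = (H + z) + (-6 - 1*0) = (H + z) + (-6 + 0) = (H + z) - 6 = -6 + H + z)
85*v(W(-2), a) + s = 85*(-6 - 2 + 9) + 149 = 85*1 + 149 = 85 + 149 = 234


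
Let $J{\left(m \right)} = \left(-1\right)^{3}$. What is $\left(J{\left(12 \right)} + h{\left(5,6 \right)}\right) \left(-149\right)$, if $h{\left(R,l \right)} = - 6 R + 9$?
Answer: $3278$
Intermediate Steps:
$J{\left(m \right)} = -1$
$h{\left(R,l \right)} = 9 - 6 R$
$\left(J{\left(12 \right)} + h{\left(5,6 \right)}\right) \left(-149\right) = \left(-1 + \left(9 - 30\right)\right) \left(-149\right) = \left(-1 - 21\right) \left(-149\right) = \left(-22\right) \left(-149\right) = 3278$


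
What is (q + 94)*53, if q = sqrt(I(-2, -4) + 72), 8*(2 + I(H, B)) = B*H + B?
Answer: 4982 + 53*sqrt(282)/2 ≈ 5427.0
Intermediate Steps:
I(H, B) = -2 + B/8 + B*H/8 (I(H, B) = -2 + (B*H + B)/8 = -2 + (B + B*H)/8 = -2 + (B/8 + B*H/8) = -2 + B/8 + B*H/8)
q = sqrt(282)/2 (q = sqrt((-2 + (1/8)*(-4) + (1/8)*(-4)*(-2)) + 72) = sqrt((-2 - 1/2 + 1) + 72) = sqrt(-3/2 + 72) = sqrt(141/2) = sqrt(282)/2 ≈ 8.3964)
(q + 94)*53 = (sqrt(282)/2 + 94)*53 = (94 + sqrt(282)/2)*53 = 4982 + 53*sqrt(282)/2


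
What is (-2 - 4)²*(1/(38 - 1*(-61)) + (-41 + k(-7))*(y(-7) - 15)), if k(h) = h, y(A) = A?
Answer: 418180/11 ≈ 38016.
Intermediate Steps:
(-2 - 4)²*(1/(38 - 1*(-61)) + (-41 + k(-7))*(y(-7) - 15)) = (-2 - 4)²*(1/(38 - 1*(-61)) + (-41 - 7)*(-7 - 15)) = (-6)²*(1/(38 + 61) - 48*(-22)) = 36*(1/99 + 1056) = 36*(104545/99) = 418180/11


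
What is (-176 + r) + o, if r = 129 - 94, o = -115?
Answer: -256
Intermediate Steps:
r = 35
(-176 + r) + o = (-176 + 35) - 115 = -141 - 115 = -256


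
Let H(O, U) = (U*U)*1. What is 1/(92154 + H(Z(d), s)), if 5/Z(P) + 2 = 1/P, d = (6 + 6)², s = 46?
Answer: 1/94270 ≈ 1.0608e-5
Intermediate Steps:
d = 144 (d = 12² = 144)
Z(P) = 5/(-2 + 1/P)
H(O, U) = U² (H(O, U) = U²*1 = U²)
1/(92154 + H(Z(d), s)) = 1/(92154 + 46²) = 1/(92154 + 2116) = 1/94270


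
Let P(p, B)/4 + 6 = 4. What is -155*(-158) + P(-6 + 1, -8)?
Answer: 24482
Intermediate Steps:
P(p, B) = -8 (P(p, B) = -24 + 4*4 = -24 + 16 = -8)
-155*(-158) + P(-6 + 1, -8) = -155*(-158) - 8 = 24490 - 8 = 24482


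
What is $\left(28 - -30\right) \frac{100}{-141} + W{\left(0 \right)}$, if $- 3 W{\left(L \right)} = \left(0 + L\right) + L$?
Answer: $- \frac{5800}{141} \approx -41.135$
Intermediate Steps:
$W{\left(L \right)} = - \frac{2 L}{3}$ ($W{\left(L \right)} = - \frac{\left(0 + L\right) + L}{3} = - \frac{L + L}{3} = - \frac{2 L}{3}$)
$\left(28 - -30\right) \frac{100}{-141} + W{\left(0 \right)} = \left(28 - -30\right) \frac{100}{-141} - 0 = \left(28 + 30\right) 100 \left(- \frac{1}{141}\right) + 0 = 58 \left(- \frac{100}{141}\right) + 0 = - \frac{5800}{141} + 0 = - \frac{5800}{141}$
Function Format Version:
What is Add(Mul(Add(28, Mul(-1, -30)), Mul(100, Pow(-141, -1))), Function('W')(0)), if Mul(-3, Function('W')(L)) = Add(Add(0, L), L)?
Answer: Rational(-5800, 141) ≈ -41.135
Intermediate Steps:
Function('W')(L) = Mul(Rational(-2, 3), L) (Function('W')(L) = Mul(Rational(-1, 3), Add(Add(0, L), L)) = Mul(Rational(-1, 3), Add(L, L)) = Mul(Rational(-1, 3), Mul(2, L)) = Mul(Rational(-2, 3), L))
Add(Mul(Add(28, Mul(-1, -30)), Mul(100, Pow(-141, -1))), Function('W')(0)) = Add(Mul(Add(28, Mul(-1, -30)), Mul(100, Pow(-141, -1))), Mul(Rational(-2, 3), 0)) = Add(Mul(Add(28, 30), Mul(100, Rational(-1, 141))), 0) = Add(Mul(58, Rational(-100, 141)), 0) = Add(Rational(-5800, 141), 0) = Rational(-5800, 141)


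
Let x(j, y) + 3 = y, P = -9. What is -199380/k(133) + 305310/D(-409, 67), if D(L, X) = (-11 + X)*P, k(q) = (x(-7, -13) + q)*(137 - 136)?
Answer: -840795/364 ≈ -2309.9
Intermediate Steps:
x(j, y) = -3 + y
k(q) = -16 + q (k(q) = ((-3 - 13) + q)*(137 - 136) = (-16 + q)*1 = -16 + q)
D(L, X) = 99 - 9*X (D(L, X) = (-11 + X)*(-9) = 99 - 9*X)
-199380/k(133) + 305310/D(-409, 67) = -199380/(-16 + 133) + 305310/(99 - 9*67) = -199380/117 + 305310/(99 - 603) = -199380*1/117 + 305310/(-504) = -66460/39 + 305310*(-1/504) = -66460/39 - 50885/84 = -840795/364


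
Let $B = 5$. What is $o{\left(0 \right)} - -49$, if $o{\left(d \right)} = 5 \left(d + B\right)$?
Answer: $74$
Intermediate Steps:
$o{\left(d \right)} = 25 + 5 d$ ($o{\left(d \right)} = 5 \left(d + 5\right) = 5 \left(5 + d\right) = 25 + 5 d$)
$o{\left(0 \right)} - -49 = \left(25 + 5 \cdot 0\right) - -49 = \left(25 + 0\right) + 49 = 25 + 49 = 74$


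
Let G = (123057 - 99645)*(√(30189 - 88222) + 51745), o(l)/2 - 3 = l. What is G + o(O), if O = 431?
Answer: 1211454808 + 23412*I*√58033 ≈ 1.2115e+9 + 5.64e+6*I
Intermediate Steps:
o(l) = 6 + 2*l
G = 1211453940 + 23412*I*√58033 (G = 23412*(√(-58033) + 51745) = 23412*(I*√58033 + 51745) = 23412*(51745 + I*√58033) = 1211453940 + 23412*I*√58033 ≈ 1.2115e+9 + 5.64e+6*I)
G + o(O) = (1211453940 + 23412*I*√58033) + (6 + 2*431) = (1211453940 + 23412*I*√58033) + (6 + 862) = (1211453940 + 23412*I*√58033) + 868 = 1211454808 + 23412*I*√58033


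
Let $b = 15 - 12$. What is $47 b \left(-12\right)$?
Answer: $-1692$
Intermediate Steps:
$b = 3$
$47 b \left(-12\right) = 47 \cdot 3 \left(-12\right) = 141 \left(-12\right) = -1692$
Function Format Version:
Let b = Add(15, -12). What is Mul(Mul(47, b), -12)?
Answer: -1692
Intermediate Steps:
b = 3
Mul(Mul(47, b), -12) = Mul(Mul(47, 3), -12) = Mul(141, -12) = -1692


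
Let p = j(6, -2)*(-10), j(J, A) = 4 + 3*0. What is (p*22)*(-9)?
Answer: 7920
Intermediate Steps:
j(J, A) = 4 (j(J, A) = 4 + 0 = 4)
p = -40 (p = 4*(-10) = -40)
(p*22)*(-9) = -40*22*(-9) = -880*(-9) = 7920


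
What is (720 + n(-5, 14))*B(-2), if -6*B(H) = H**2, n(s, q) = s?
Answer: -1430/3 ≈ -476.67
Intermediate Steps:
B(H) = -H**2/6
(720 + n(-5, 14))*B(-2) = (720 - 5)*(-1/6*(-2)**2) = 715*(-1/6*4) = 715*(-2/3) = -1430/3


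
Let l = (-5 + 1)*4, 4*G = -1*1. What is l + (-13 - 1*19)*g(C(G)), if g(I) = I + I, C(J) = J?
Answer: 0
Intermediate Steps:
G = -¼ (G = (-1*1)/4 = (¼)*(-1) = -¼ ≈ -0.25000)
g(I) = 2*I
l = -16 (l = -4*4 = -16)
l + (-13 - 1*19)*g(C(G)) = -16 + (-13 - 1*19)*(2*(-¼)) = -16 + (-13 - 19)*(-½) = -16 - 32*(-½) = -16 + 16 = 0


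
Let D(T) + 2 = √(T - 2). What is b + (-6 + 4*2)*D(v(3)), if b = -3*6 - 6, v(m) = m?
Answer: -26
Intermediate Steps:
b = -24 (b = -18 - 6 = -24)
D(T) = -2 + √(-2 + T) (D(T) = -2 + √(T - 2) = -2 + √(-2 + T))
b + (-6 + 4*2)*D(v(3)) = -24 + (-6 + 4*2)*(-2 + √(-2 + 3)) = -24 + (-6 + 8)*(-2 + √1) = -24 + 2*(-2 + 1) = -24 + 2*(-1) = -24 - 2 = -26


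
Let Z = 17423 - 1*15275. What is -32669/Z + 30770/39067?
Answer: -1210185863/83915916 ≈ -14.421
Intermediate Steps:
Z = 2148 (Z = 17423 - 15275 = 2148)
-32669/Z + 30770/39067 = -32669/2148 + 30770/39067 = -1210185863/83915916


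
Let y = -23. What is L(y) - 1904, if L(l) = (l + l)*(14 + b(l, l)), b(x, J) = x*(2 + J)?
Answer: -24766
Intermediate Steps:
L(l) = 2*l*(14 + l*(2 + l)) (L(l) = (l + l)*(14 + l*(2 + l)) = (2*l)*(14 + l*(2 + l)) = 2*l*(14 + l*(2 + l)))
L(y) - 1904 = 2*(-23)*(14 - 23*(2 - 23)) - 1904 = 2*(-23)*(14 - 23*(-21)) - 1904 = 2*(-23)*(14 + 483) - 1904 = 2*(-23)*497 - 1904 = -22862 - 1904 = -24766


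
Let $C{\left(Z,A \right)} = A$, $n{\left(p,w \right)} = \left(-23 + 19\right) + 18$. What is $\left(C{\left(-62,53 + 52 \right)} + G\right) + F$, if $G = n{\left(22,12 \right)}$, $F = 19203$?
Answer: $19322$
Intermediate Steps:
$n{\left(p,w \right)} = 14$ ($n{\left(p,w \right)} = -4 + 18 = 14$)
$G = 14$
$\left(C{\left(-62,53 + 52 \right)} + G\right) + F = \left(\left(53 + 52\right) + 14\right) + 19203 = \left(105 + 14\right) + 19203 = 119 + 19203 = 19322$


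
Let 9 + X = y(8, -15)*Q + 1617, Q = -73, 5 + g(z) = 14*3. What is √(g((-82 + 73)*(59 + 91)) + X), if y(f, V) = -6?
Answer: √2083 ≈ 45.640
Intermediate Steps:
g(z) = 37 (g(z) = -5 + 14*3 = -5 + 42 = 37)
X = 2046 (X = -9 + (-6*(-73) + 1617) = -9 + (438 + 1617) = -9 + 2055 = 2046)
√(g((-82 + 73)*(59 + 91)) + X) = √(37 + 2046) = √2083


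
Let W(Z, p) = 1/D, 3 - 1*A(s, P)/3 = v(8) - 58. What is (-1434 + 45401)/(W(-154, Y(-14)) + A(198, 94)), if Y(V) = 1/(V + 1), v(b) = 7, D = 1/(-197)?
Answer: -6281/5 ≈ -1256.2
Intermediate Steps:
D = -1/197 ≈ -0.0050761
A(s, P) = 162 (A(s, P) = 9 - 3*(7 - 58) = 9 - 3*(-51) = 9 + 153 = 162)
Y(V) = 1/(1 + V)
W(Z, p) = -197 (W(Z, p) = 1/(-1/197) = -197)
(-1434 + 45401)/(W(-154, Y(-14)) + A(198, 94)) = (-1434 + 45401)/(-197 + 162) = 43967/(-35) = 43967*(-1/35) = -6281/5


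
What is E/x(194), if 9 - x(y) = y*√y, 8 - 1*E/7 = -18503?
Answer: 129577/(9 - 194*√194) ≈ -48.114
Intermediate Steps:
E = 129577 (E = 56 - 7*(-18503) = 56 + 129521 = 129577)
x(y) = 9 - y^(3/2) (x(y) = 9 - y*√y = 9 - y^(3/2))
E/x(194) = 129577/(9 - 194^(3/2)) = 129577/(9 - 194*√194)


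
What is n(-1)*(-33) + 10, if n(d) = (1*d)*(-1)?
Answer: -23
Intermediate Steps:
n(d) = -d (n(d) = d*(-1) = -d)
n(-1)*(-33) + 10 = -1*(-1)*(-33) + 10 = 1*(-33) + 10 = -33 + 10 = -23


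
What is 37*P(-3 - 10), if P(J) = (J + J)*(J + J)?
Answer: 25012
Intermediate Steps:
P(J) = 4*J² (P(J) = (2*J)*(2*J) = 4*J²)
37*P(-3 - 10) = 37*(4*(-3 - 10)²) = 37*(4*(-13)²) = 37*(4*169) = 37*676 = 25012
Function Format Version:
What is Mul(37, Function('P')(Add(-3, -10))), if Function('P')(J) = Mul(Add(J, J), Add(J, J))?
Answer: 25012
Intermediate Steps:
Function('P')(J) = Mul(4, Pow(J, 2)) (Function('P')(J) = Mul(Mul(2, J), Mul(2, J)) = Mul(4, Pow(J, 2)))
Mul(37, Function('P')(Add(-3, -10))) = Mul(37, Mul(4, Pow(Add(-3, -10), 2))) = Mul(37, Mul(4, Pow(-13, 2))) = Mul(37, Mul(4, 169)) = Mul(37, 676) = 25012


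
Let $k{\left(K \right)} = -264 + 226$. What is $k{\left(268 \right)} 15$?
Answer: $-570$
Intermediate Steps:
$k{\left(K \right)} = -38$
$k{\left(268 \right)} 15 = \left(-38\right) 15 = -570$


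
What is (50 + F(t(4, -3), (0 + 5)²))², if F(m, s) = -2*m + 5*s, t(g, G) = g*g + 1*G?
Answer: 22201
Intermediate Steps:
t(g, G) = G + g² (t(g, G) = g² + G = G + g²)
(50 + F(t(4, -3), (0 + 5)²))² = (50 + (-2*(-3 + 4²) + 5*(0 + 5)²))² = (50 + (-2*(-3 + 16) + 5*5²))² = (50 + (-2*13 + 5*25))² = (50 + (-26 + 125))² = (50 + 99)² = 149² = 22201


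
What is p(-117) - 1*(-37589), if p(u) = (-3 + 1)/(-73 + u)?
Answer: 3570956/95 ≈ 37589.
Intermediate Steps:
p(u) = -2/(-73 + u)
p(-117) - 1*(-37589) = -2/(-73 - 117) - 1*(-37589) = -2/(-190) + 37589 = -2*(-1/190) + 37589 = 1/95 + 37589 = 3570956/95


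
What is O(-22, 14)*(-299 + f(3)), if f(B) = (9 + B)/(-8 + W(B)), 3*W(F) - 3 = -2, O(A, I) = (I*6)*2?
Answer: -1161384/23 ≈ -50495.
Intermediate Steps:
O(A, I) = 12*I (O(A, I) = (6*I)*2 = 12*I)
W(F) = 1/3 (W(F) = 1 + (1/3)*(-2) = 1 - 2/3 = 1/3)
f(B) = -27/23 - 3*B/23 (f(B) = (9 + B)/(-8 + 1/3) = (9 + B)/(-23/3) = (9 + B)*(-3/23) = -27/23 - 3*B/23)
O(-22, 14)*(-299 + f(3)) = (12*14)*(-299 + (-27/23 - 3/23*3)) = 168*(-299 + (-27/23 - 9/23)) = 168*(-299 - 36/23) = 168*(-6913/23) = -1161384/23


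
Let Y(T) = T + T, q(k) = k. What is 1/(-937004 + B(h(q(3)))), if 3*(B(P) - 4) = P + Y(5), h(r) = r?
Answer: -3/2810987 ≈ -1.0672e-6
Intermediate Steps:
Y(T) = 2*T
B(P) = 22/3 + P/3 (B(P) = 4 + (P + 2*5)/3 = 4 + (P + 10)/3 = 4 + (10 + P)/3 = 4 + (10/3 + P/3) = 22/3 + P/3)
1/(-937004 + B(h(q(3)))) = 1/(-937004 + (22/3 + (⅓)*3)) = 1/(-937004 + (22/3 + 1)) = 1/(-937004 + 25/3) = 1/(-2810987/3) = -3/2810987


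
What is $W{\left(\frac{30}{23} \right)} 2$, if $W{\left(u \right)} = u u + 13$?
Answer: $\frac{15554}{529} \approx 29.403$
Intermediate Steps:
$W{\left(u \right)} = 13 + u^{2}$ ($W{\left(u \right)} = u^{2} + 13 = 13 + u^{2}$)
$W{\left(\frac{30}{23} \right)} 2 = \left(13 + \left(\frac{30}{23}\right)^{2}\right) 2 = \left(13 + \frac{900}{529}\right) 2 = \frac{7777}{529} \cdot 2 = \frac{15554}{529}$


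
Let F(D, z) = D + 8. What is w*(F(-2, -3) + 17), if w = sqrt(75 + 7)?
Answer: 23*sqrt(82) ≈ 208.27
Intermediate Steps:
F(D, z) = 8 + D
w = sqrt(82) ≈ 9.0554
w*(F(-2, -3) + 17) = sqrt(82)*((8 - 2) + 17) = sqrt(82)*(6 + 17) = sqrt(82)*23 = 23*sqrt(82)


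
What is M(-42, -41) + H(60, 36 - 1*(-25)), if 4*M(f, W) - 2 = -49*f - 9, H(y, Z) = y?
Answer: 2291/4 ≈ 572.75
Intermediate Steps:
M(f, W) = -7/4 - 49*f/4 (M(f, W) = ½ + (-49*f - 9)/4 = ½ + (-9 - 49*f)/4 = ½ + (-9/4 - 49*f/4) = -7/4 - 49*f/4)
M(-42, -41) + H(60, 36 - 1*(-25)) = (-7/4 - 49/4*(-42)) + 60 = (-7/4 + 1029/2) + 60 = 2051/4 + 60 = 2291/4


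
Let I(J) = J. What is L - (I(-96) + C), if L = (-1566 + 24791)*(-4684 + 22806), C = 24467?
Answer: 420859079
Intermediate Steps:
L = 420883450 (L = 23225*18122 = 420883450)
L - (I(-96) + C) = 420883450 - (-96 + 24467) = 420883450 - 1*24371 = 420883450 - 24371 = 420859079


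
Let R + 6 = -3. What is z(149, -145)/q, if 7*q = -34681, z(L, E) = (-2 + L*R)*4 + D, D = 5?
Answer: 37569/34681 ≈ 1.0833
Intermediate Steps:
R = -9 (R = -6 - 3 = -9)
z(L, E) = -3 - 36*L (z(L, E) = (-2 + L*(-9))*4 + 5 = (-2 - 9*L)*4 + 5 = (-8 - 36*L) + 5 = -3 - 36*L)
q = -34681/7 (q = (⅐)*(-34681) = -34681/7 ≈ -4954.4)
z(149, -145)/q = (-3 - 36*149)/(-34681/7) = (-3 - 5364)*(-7/34681) = -5367*(-7/34681) = 37569/34681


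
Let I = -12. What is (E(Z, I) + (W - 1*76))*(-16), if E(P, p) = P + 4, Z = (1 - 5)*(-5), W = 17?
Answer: 560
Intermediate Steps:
Z = 20 (Z = -4*(-5) = 20)
E(P, p) = 4 + P
(E(Z, I) + (W - 1*76))*(-16) = ((4 + 20) + (17 - 1*76))*(-16) = (24 + (17 - 76))*(-16) = (24 - 59)*(-16) = -35*(-16) = 560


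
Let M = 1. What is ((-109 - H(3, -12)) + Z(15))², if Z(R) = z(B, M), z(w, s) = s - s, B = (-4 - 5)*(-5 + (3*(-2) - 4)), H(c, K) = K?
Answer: 9409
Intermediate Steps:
B = 135 (B = -9*(-5 + (-6 - 4)) = -9*(-5 - 10) = -9*(-15) = 135)
z(w, s) = 0
Z(R) = 0
((-109 - H(3, -12)) + Z(15))² = ((-109 - 1*(-12)) + 0)² = ((-109 + 12) + 0)² = (-97 + 0)² = (-97)² = 9409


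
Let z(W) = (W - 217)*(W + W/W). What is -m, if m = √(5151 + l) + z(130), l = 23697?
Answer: 11397 - 4*√1803 ≈ 11227.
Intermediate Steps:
z(W) = (1 + W)*(-217 + W) (z(W) = (-217 + W)*(W + 1) = (-217 + W)*(1 + W) = (1 + W)*(-217 + W))
m = -11397 + 4*√1803 (m = √(5151 + 23697) + (-217 + 130² - 216*130) = √28848 + (-217 + 16900 - 28080) = 4*√1803 - 11397 = -11397 + 4*√1803 ≈ -11227.)
-m = -(-11397 + 4*√1803) = 11397 - 4*√1803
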